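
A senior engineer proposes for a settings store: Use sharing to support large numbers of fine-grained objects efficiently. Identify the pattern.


This matches the Flyweight pattern

Flyweight


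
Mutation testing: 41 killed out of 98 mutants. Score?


Mutation score = killed / total * 100
Mutation score = 41 / 98 * 100
Mutation score = 41.84%

41.84%


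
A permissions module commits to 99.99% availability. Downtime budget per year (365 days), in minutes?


Formula: allowed downtime = period * (100 - SLA) / 100
Period (year (365 days)) = 525600 minutes
Unavailability fraction = (100 - 99.99) / 100
Allowed downtime = 525600 * (100 - 99.99) / 100
Allowed downtime = 52.56 minutes

52.56 minutes


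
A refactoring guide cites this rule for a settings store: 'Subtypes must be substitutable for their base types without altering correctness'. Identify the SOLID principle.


This describes the Liskov Substitution Principle (LSP)

Liskov Substitution Principle (LSP)


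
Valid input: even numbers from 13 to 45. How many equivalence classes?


Constraint: even integers in [13, 45]
Class 1: x < 13 — out-of-range invalid
Class 2: x in [13,45] but odd — wrong type invalid
Class 3: x in [13,45] and even — valid
Class 4: x > 45 — out-of-range invalid
Total equivalence classes: 4

4 equivalence classes


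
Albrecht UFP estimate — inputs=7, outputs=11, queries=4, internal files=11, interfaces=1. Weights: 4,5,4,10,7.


UFP = EI*4 + EO*5 + EQ*4 + ILF*10 + EIF*7
UFP = 7*4 + 11*5 + 4*4 + 11*10 + 1*7
UFP = 28 + 55 + 16 + 110 + 7
UFP = 216

216


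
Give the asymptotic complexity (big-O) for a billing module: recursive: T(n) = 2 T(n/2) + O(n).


Reasoning: master theorem case 2 (merge-sort recurrence)
Complexity: O(n log n)

O(n log n)


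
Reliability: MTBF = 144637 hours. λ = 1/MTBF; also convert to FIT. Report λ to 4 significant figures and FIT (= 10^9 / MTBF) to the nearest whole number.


Formula: λ = 1 / MTBF; FIT = λ × 1e9 = 1e9 / MTBF
λ = 1 / 144637 ≈ 6.914e-06 failures/hour
FIT = 1e9 / 144637 ≈ 6914 failures per 1e9 hours (nearest whole number)

λ = 6.914e-06 /h, FIT = 6914


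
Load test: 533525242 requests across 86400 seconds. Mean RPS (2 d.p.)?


Formula: throughput = requests / seconds
throughput = 533525242 / 86400
throughput = 6175.06 requests/second

6175.06 requests/second


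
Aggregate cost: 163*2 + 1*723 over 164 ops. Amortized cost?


Formula: Amortized cost = Total cost / Operations
Total cost = (163 * 2) + (1 * 723)
Total cost = 326 + 723 = 1049
Amortized = 1049 / 164 = 6.3963

6.3963


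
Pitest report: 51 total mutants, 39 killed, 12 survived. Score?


Mutation score = killed / total * 100
Mutation score = 39 / 51 * 100
Mutation score = 76.47%

76.47%


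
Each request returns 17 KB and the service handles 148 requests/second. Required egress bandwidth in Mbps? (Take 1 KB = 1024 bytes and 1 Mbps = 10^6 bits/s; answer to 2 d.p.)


Formula: Mbps = payload_bytes * RPS * 8 / 1e6
Payload per request = 17 KB = 17 * 1024 = 17408 bytes
Total bytes/sec = 17408 * 148 = 2576384
Total bits/sec = 2576384 * 8 = 20611072
Mbps = 20611072 / 1e6 = 20.61

20.61 Mbps


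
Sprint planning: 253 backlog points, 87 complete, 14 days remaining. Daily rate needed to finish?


Formula: Required rate = Remaining points / Days left
Remaining = 253 - 87 = 166 points
Required rate = 166 / 14 = 11.86 points/day

11.86 points/day


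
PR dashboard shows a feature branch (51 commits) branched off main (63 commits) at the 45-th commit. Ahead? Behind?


Common ancestor: commit #45
feature commits after divergence: 51 - 45 = 6
main commits after divergence: 63 - 45 = 18
feature is 6 commits ahead of main
main is 18 commits ahead of feature

feature ahead: 6, main ahead: 18


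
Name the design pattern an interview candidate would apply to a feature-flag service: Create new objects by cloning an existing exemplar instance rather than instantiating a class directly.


This matches the Prototype pattern

Prototype


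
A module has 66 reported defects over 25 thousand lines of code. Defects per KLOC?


Defect density = defects / KLOC
Defect density = 66 / 25
Defect density = 2.64 defects/KLOC

2.64 defects/KLOC


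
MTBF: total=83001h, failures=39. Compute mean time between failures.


Formula: MTBF = Total operating time / Number of failures
MTBF = 83001 / 39
MTBF = 2128.23 hours

2128.23 hours


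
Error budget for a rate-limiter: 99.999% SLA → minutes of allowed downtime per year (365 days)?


Formula: allowed downtime = period * (100 - SLA) / 100
Period (year (365 days)) = 525600 minutes
Unavailability fraction = (100 - 99.999) / 100
Allowed downtime = 525600 * (100 - 99.999) / 100
Allowed downtime = 5.256 minutes

5.256 minutes


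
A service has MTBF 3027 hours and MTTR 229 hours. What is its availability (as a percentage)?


Availability = MTBF / (MTBF + MTTR)
Availability = 3027 / (3027 + 229)
Availability = 3027 / 3256
Availability = 92.9668%

92.9668%


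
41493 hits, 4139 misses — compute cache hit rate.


Formula: hit rate = hits / (hits + misses) * 100
hit rate = 41493 / (41493 + 4139) * 100
hit rate = 41493 / 45632 * 100
hit rate = 90.93%

90.93%


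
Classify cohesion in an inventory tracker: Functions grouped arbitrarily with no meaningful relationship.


Reasoning: Worst: random grouping
Type: Coincidental cohesion

Coincidental cohesion


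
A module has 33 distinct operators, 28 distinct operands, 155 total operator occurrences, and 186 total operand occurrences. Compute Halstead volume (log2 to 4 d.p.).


Formula: V = N * log2(η), where N = N1 + N2 and η = η1 + η2
η = 33 + 28 = 61
N = 155 + 186 = 341
log2(61) ≈ 5.9307
V = 341 * 5.9307 = 2022.37

2022.37


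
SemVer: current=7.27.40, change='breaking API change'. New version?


Current: 7.27.40
Change category: 'breaking API change' → major bump
SemVer rule: major bump → increment MAJOR, reset MINOR and PATCH to 0
New: 8.0.0

8.0.0


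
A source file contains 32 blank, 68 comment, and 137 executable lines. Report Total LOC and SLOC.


Total LOC = blank + comment + code
Total LOC = 32 + 68 + 137 = 237
SLOC (source only) = code = 137

Total LOC: 237, SLOC: 137


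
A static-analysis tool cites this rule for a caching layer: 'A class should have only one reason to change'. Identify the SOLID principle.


This describes the Single Responsibility Principle (SRP)

Single Responsibility Principle (SRP)


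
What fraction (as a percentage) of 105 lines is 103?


Coverage = covered / total * 100
Coverage = 103 / 105 * 100
Coverage = 98.1%

98.1%


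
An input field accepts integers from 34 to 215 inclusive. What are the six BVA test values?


Range: [34, 215]
Boundaries: just below min, min, min+1, max-1, max, just above max
Values: [33, 34, 35, 214, 215, 216]

[33, 34, 35, 214, 215, 216]


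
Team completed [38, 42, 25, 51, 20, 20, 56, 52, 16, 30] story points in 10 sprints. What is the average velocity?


Formula: Avg velocity = Total points / Number of sprints
Points: [38, 42, 25, 51, 20, 20, 56, 52, 16, 30]
Sum = 38 + 42 + 25 + 51 + 20 + 20 + 56 + 52 + 16 + 30 = 350
Avg velocity = 350 / 10 = 35.0 points/sprint

35.0 points/sprint


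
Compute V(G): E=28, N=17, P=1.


Formula: V(G) = E - N + 2P
V(G) = 28 - 17 + 2*1
V(G) = 11 + 2
V(G) = 13

13


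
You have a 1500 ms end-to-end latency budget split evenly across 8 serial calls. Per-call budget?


Formula: per_stage = total_budget / stages
per_stage = 1500 / 8
per_stage = 187.5 ms

187.5 ms


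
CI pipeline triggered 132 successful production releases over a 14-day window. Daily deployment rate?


Formula: deployments per day = releases / days
= 132 / 14
= 9.429 deploys/day
(equivalently, 66.0 deploys/week)

9.429 deploys/day


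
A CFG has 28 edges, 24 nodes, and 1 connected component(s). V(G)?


Formula: V(G) = E - N + 2P
V(G) = 28 - 24 + 2*1
V(G) = 4 + 2
V(G) = 6

6


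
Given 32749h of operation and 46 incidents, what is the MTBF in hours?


Formula: MTBF = Total operating time / Number of failures
MTBF = 32749 / 46
MTBF = 711.93 hours

711.93 hours


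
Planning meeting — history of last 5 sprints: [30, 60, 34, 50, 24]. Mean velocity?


Formula: Avg velocity = Total points / Number of sprints
Points: [30, 60, 34, 50, 24]
Sum = 30 + 60 + 34 + 50 + 24 = 198
Avg velocity = 198 / 5 = 39.6 points/sprint

39.6 points/sprint


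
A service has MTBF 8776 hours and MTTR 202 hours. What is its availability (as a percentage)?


Availability = MTBF / (MTBF + MTTR)
Availability = 8776 / (8776 + 202)
Availability = 8776 / 8978
Availability = 97.7501%

97.7501%


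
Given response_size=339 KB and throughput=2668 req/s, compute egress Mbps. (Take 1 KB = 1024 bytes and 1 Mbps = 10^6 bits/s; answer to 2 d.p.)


Formula: Mbps = payload_bytes * RPS * 8 / 1e6
Payload per request = 339 KB = 339 * 1024 = 347136 bytes
Total bytes/sec = 347136 * 2668 = 926158848
Total bits/sec = 926158848 * 8 = 7409270784
Mbps = 7409270784 / 1e6 = 7409.27

7409.27 Mbps


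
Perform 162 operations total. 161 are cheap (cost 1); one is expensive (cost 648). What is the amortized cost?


Formula: Amortized cost = Total cost / Operations
Total cost = (161 * 1) + (1 * 648)
Total cost = 161 + 648 = 809
Amortized = 809 / 162 = 4.9938

4.9938


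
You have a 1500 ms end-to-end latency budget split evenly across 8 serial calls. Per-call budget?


Formula: per_stage = total_budget / stages
per_stage = 1500 / 8
per_stage = 187.5 ms

187.5 ms


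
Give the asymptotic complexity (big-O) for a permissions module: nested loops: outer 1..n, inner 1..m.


Reasoning: product of independent bounds
Complexity: O(n*m)

O(n*m)


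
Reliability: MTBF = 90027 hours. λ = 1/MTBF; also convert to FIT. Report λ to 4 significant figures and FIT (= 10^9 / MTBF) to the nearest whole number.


Formula: λ = 1 / MTBF; FIT = λ × 1e9 = 1e9 / MTBF
λ = 1 / 90027 ≈ 1.111e-05 failures/hour
FIT = 1e9 / 90027 ≈ 11108 failures per 1e9 hours (nearest whole number)

λ = 1.111e-05 /h, FIT = 11108


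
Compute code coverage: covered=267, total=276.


Coverage = covered / total * 100
Coverage = 267 / 276 * 100
Coverage = 96.74%

96.74%


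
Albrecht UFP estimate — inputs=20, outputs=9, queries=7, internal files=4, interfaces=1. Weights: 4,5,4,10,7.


UFP = EI*4 + EO*5 + EQ*4 + ILF*10 + EIF*7
UFP = 20*4 + 9*5 + 7*4 + 4*10 + 1*7
UFP = 80 + 45 + 28 + 40 + 7
UFP = 200

200


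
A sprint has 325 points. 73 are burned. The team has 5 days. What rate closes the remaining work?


Formula: Required rate = Remaining points / Days left
Remaining = 325 - 73 = 252 points
Required rate = 252 / 5 = 50.4 points/day

50.4 points/day


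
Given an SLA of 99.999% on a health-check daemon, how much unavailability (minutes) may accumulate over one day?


Formula: allowed downtime = period * (100 - SLA) / 100
Period (day) = 1440 minutes
Unavailability fraction = (100 - 99.999) / 100
Allowed downtime = 1440 * (100 - 99.999) / 100
Allowed downtime = 0.0144 minutes

0.0144 minutes


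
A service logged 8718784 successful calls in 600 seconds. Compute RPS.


Formula: throughput = requests / seconds
throughput = 8718784 / 600
throughput = 14531.31 requests/second

14531.31 requests/second


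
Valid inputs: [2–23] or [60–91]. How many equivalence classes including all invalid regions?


Valid ranges: [2,23] and [60,91]
Class 1: x < 2 — invalid
Class 2: 2 ≤ x ≤ 23 — valid
Class 3: 23 < x < 60 — invalid (gap between ranges)
Class 4: 60 ≤ x ≤ 91 — valid
Class 5: x > 91 — invalid
Total equivalence classes: 5

5 equivalence classes


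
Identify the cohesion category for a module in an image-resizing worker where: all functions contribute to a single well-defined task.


Reasoning: Best: single purpose
Type: Functional cohesion

Functional cohesion


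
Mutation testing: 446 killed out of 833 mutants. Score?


Mutation score = killed / total * 100
Mutation score = 446 / 833 * 100
Mutation score = 53.54%

53.54%


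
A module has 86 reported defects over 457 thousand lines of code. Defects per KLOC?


Defect density = defects / KLOC
Defect density = 86 / 457
Defect density = 0.188 defects/KLOC

0.188 defects/KLOC


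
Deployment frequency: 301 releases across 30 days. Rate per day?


Formula: deployments per day = releases / days
= 301 / 30
= 10.033 deploys/day
(equivalently, 70.23 deploys/week)

10.033 deploys/day


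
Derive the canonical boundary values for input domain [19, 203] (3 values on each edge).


Range: [19, 203]
Boundaries: just below min, min, min+1, max-1, max, just above max
Values: [18, 19, 20, 202, 203, 204]

[18, 19, 20, 202, 203, 204]


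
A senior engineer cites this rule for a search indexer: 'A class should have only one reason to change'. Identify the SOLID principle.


This describes the Single Responsibility Principle (SRP)

Single Responsibility Principle (SRP)


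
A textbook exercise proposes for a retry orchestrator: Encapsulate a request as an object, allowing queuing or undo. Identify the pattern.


This matches the Command pattern

Command


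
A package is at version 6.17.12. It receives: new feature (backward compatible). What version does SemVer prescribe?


Current: 6.17.12
Change category: 'new feature (backward compatible)' → minor bump
SemVer rule: minor bump → increment MINOR, reset PATCH to 0 (MAJOR unchanged)
New: 6.18.0

6.18.0


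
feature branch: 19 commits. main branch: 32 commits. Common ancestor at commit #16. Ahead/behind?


Common ancestor: commit #16
feature commits after divergence: 19 - 16 = 3
main commits after divergence: 32 - 16 = 16
feature is 3 commits ahead of main
main is 16 commits ahead of feature

feature ahead: 3, main ahead: 16


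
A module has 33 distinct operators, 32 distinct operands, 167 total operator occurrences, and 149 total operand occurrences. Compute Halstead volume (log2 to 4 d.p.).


Formula: V = N * log2(η), where N = N1 + N2 and η = η1 + η2
η = 33 + 32 = 65
N = 167 + 149 = 316
log2(65) ≈ 6.0224
V = 316 * 6.0224 = 1903.08

1903.08


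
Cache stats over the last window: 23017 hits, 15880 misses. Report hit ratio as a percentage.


Formula: hit rate = hits / (hits + misses) * 100
hit rate = 23017 / (23017 + 15880) * 100
hit rate = 23017 / 38897 * 100
hit rate = 59.17%

59.17%


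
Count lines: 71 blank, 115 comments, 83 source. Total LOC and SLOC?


Total LOC = blank + comment + code
Total LOC = 71 + 115 + 83 = 269
SLOC (source only) = code = 83

Total LOC: 269, SLOC: 83


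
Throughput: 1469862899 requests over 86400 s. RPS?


Formula: throughput = requests / seconds
throughput = 1469862899 / 86400
throughput = 17012.3 requests/second

17012.3 requests/second


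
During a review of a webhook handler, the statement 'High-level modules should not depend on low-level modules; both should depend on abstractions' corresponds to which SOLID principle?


This describes the Dependency Inversion Principle (DIP)

Dependency Inversion Principle (DIP)


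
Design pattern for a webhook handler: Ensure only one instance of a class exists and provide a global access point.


This matches the Singleton pattern

Singleton


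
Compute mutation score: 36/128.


Mutation score = killed / total * 100
Mutation score = 36 / 128 * 100
Mutation score = 28.13%

28.13%


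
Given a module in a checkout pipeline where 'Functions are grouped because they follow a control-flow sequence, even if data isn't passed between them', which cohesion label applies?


Reasoning: Grouped by order of execution within a routine, not by data flow
Type: Procedural cohesion

Procedural cohesion


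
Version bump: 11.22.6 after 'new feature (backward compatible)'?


Current: 11.22.6
Change category: 'new feature (backward compatible)' → minor bump
SemVer rule: minor bump → increment MINOR, reset PATCH to 0 (MAJOR unchanged)
New: 11.23.0

11.23.0


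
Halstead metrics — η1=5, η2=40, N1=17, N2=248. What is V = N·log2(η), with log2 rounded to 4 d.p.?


Formula: V = N * log2(η), where N = N1 + N2 and η = η1 + η2
η = 5 + 40 = 45
N = 17 + 248 = 265
log2(45) ≈ 5.4919
V = 265 * 5.4919 = 1455.35

1455.35


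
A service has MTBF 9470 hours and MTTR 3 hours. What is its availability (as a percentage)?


Availability = MTBF / (MTBF + MTTR)
Availability = 9470 / (9470 + 3)
Availability = 9470 / 9473
Availability = 99.9683%

99.9683%


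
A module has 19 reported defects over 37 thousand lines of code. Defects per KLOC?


Defect density = defects / KLOC
Defect density = 19 / 37
Defect density = 0.514 defects/KLOC

0.514 defects/KLOC


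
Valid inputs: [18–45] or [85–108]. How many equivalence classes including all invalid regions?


Valid ranges: [18,45] and [85,108]
Class 1: x < 18 — invalid
Class 2: 18 ≤ x ≤ 45 — valid
Class 3: 45 < x < 85 — invalid (gap between ranges)
Class 4: 85 ≤ x ≤ 108 — valid
Class 5: x > 108 — invalid
Total equivalence classes: 5

5 equivalence classes


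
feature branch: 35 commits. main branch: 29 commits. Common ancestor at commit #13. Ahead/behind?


Common ancestor: commit #13
feature commits after divergence: 35 - 13 = 22
main commits after divergence: 29 - 13 = 16
feature is 22 commits ahead of main
main is 16 commits ahead of feature

feature ahead: 22, main ahead: 16


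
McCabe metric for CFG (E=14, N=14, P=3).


Formula: V(G) = E - N + 2P
V(G) = 14 - 14 + 2*3
V(G) = 0 + 6
V(G) = 6

6


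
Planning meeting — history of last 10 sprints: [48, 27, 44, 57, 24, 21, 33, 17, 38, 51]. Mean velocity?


Formula: Avg velocity = Total points / Number of sprints
Points: [48, 27, 44, 57, 24, 21, 33, 17, 38, 51]
Sum = 48 + 27 + 44 + 57 + 24 + 21 + 33 + 17 + 38 + 51 = 360
Avg velocity = 360 / 10 = 36.0 points/sprint

36.0 points/sprint


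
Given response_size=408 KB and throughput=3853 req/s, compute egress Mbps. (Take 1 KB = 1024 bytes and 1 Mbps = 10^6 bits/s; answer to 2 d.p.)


Formula: Mbps = payload_bytes * RPS * 8 / 1e6
Payload per request = 408 KB = 408 * 1024 = 417792 bytes
Total bytes/sec = 417792 * 3853 = 1609752576
Total bits/sec = 1609752576 * 8 = 12878020608
Mbps = 12878020608 / 1e6 = 12878.02

12878.02 Mbps


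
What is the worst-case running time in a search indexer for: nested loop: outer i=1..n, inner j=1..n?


Reasoning: n iterations times n iterations
Complexity: O(n^2)

O(n^2)


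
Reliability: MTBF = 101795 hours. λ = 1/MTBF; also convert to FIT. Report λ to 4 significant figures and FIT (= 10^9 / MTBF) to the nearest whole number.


Formula: λ = 1 / MTBF; FIT = λ × 1e9 = 1e9 / MTBF
λ = 1 / 101795 ≈ 9.824e-06 failures/hour
FIT = 1e9 / 101795 ≈ 9824 failures per 1e9 hours (nearest whole number)

λ = 9.824e-06 /h, FIT = 9824


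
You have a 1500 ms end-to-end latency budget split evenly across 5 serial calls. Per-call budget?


Formula: per_stage = total_budget / stages
per_stage = 1500 / 5
per_stage = 300.0 ms

300.0 ms


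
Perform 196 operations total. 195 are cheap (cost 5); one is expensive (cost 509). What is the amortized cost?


Formula: Amortized cost = Total cost / Operations
Total cost = (195 * 5) + (1 * 509)
Total cost = 975 + 509 = 1484
Amortized = 1484 / 196 = 7.5714

7.5714


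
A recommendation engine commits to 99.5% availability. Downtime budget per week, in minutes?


Formula: allowed downtime = period * (100 - SLA) / 100
Period (week) = 10080 minutes
Unavailability fraction = (100 - 99.5) / 100
Allowed downtime = 10080 * (100 - 99.5) / 100
Allowed downtime = 50.4 minutes

50.4 minutes


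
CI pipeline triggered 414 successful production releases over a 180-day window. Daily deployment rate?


Formula: deployments per day = releases / days
= 414 / 180
= 2.3 deploys/day
(equivalently, 16.1 deploys/week)

2.3 deploys/day


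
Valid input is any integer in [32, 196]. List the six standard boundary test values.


Range: [32, 196]
Boundaries: just below min, min, min+1, max-1, max, just above max
Values: [31, 32, 33, 195, 196, 197]

[31, 32, 33, 195, 196, 197]


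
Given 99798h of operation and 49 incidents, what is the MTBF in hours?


Formula: MTBF = Total operating time / Number of failures
MTBF = 99798 / 49
MTBF = 2036.69 hours

2036.69 hours


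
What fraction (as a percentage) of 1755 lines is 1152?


Coverage = covered / total * 100
Coverage = 1152 / 1755 * 100
Coverage = 65.64%

65.64%


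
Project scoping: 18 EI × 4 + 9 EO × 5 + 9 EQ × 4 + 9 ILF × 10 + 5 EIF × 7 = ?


UFP = EI*4 + EO*5 + EQ*4 + ILF*10 + EIF*7
UFP = 18*4 + 9*5 + 9*4 + 9*10 + 5*7
UFP = 72 + 45 + 36 + 90 + 35
UFP = 278

278


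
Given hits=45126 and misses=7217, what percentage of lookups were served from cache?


Formula: hit rate = hits / (hits + misses) * 100
hit rate = 45126 / (45126 + 7217) * 100
hit rate = 45126 / 52343 * 100
hit rate = 86.21%

86.21%


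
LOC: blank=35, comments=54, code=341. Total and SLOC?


Total LOC = blank + comment + code
Total LOC = 35 + 54 + 341 = 430
SLOC (source only) = code = 341

Total LOC: 430, SLOC: 341


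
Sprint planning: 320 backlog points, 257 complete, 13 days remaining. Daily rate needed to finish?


Formula: Required rate = Remaining points / Days left
Remaining = 320 - 257 = 63 points
Required rate = 63 / 13 = 4.85 points/day

4.85 points/day


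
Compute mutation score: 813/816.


Mutation score = killed / total * 100
Mutation score = 813 / 816 * 100
Mutation score = 99.63%

99.63%


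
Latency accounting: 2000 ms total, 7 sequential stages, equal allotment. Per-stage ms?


Formula: per_stage = total_budget / stages
per_stage = 2000 / 7
per_stage = 285.71 ms

285.71 ms


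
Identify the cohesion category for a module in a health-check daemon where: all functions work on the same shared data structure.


Reasoning: Functions share data
Type: Communicational cohesion

Communicational cohesion


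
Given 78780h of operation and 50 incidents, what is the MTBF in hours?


Formula: MTBF = Total operating time / Number of failures
MTBF = 78780 / 50
MTBF = 1575.6 hours

1575.6 hours


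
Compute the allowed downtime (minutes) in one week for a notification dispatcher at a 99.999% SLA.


Formula: allowed downtime = period * (100 - SLA) / 100
Period (week) = 10080 minutes
Unavailability fraction = (100 - 99.999) / 100
Allowed downtime = 10080 * (100 - 99.999) / 100
Allowed downtime = 0.1008 minutes

0.1008 minutes


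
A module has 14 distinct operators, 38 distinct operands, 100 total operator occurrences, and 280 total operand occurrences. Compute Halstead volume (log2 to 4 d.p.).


Formula: V = N * log2(η), where N = N1 + N2 and η = η1 + η2
η = 14 + 38 = 52
N = 100 + 280 = 380
log2(52) ≈ 5.7004
V = 380 * 5.7004 = 2166.15

2166.15


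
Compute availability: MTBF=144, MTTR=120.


Availability = MTBF / (MTBF + MTTR)
Availability = 144 / (144 + 120)
Availability = 144 / 264
Availability = 54.5455%

54.5455%


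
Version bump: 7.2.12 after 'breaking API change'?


Current: 7.2.12
Change category: 'breaking API change' → major bump
SemVer rule: major bump → increment MAJOR, reset MINOR and PATCH to 0
New: 8.0.0

8.0.0


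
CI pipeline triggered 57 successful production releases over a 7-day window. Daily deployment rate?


Formula: deployments per day = releases / days
= 57 / 7
= 8.143 deploys/day
(equivalently, 57.0 deploys/week)

8.143 deploys/day


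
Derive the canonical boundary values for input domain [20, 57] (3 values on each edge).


Range: [20, 57]
Boundaries: just below min, min, min+1, max-1, max, just above max
Values: [19, 20, 21, 56, 57, 58]

[19, 20, 21, 56, 57, 58]


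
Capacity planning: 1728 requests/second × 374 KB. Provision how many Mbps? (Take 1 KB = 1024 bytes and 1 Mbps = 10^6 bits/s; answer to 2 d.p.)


Formula: Mbps = payload_bytes * RPS * 8 / 1e6
Payload per request = 374 KB = 374 * 1024 = 382976 bytes
Total bytes/sec = 382976 * 1728 = 661782528
Total bits/sec = 661782528 * 8 = 5294260224
Mbps = 5294260224 / 1e6 = 5294.26

5294.26 Mbps


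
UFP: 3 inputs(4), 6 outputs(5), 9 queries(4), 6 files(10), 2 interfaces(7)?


UFP = EI*4 + EO*5 + EQ*4 + ILF*10 + EIF*7
UFP = 3*4 + 6*5 + 9*4 + 6*10 + 2*7
UFP = 12 + 30 + 36 + 60 + 14
UFP = 152

152


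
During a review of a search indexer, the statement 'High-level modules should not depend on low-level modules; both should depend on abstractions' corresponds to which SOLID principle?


This describes the Dependency Inversion Principle (DIP)

Dependency Inversion Principle (DIP)


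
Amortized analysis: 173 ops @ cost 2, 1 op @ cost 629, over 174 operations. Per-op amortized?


Formula: Amortized cost = Total cost / Operations
Total cost = (173 * 2) + (1 * 629)
Total cost = 346 + 629 = 975
Amortized = 975 / 174 = 5.6034

5.6034


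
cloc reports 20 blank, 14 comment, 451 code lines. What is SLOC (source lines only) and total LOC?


Total LOC = blank + comment + code
Total LOC = 20 + 14 + 451 = 485
SLOC (source only) = code = 451

Total LOC: 485, SLOC: 451


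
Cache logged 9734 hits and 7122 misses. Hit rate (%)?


Formula: hit rate = hits / (hits + misses) * 100
hit rate = 9734 / (9734 + 7122) * 100
hit rate = 9734 / 16856 * 100
hit rate = 57.75%

57.75%


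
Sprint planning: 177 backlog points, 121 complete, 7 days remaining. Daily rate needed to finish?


Formula: Required rate = Remaining points / Days left
Remaining = 177 - 121 = 56 points
Required rate = 56 / 7 = 8.0 points/day

8.0 points/day


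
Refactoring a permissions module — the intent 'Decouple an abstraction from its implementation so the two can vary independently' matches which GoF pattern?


This matches the Bridge pattern

Bridge


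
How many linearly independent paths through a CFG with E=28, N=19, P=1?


Formula: V(G) = E - N + 2P
V(G) = 28 - 19 + 2*1
V(G) = 9 + 2
V(G) = 11

11


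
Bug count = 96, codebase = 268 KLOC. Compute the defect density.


Defect density = defects / KLOC
Defect density = 96 / 268
Defect density = 0.358 defects/KLOC

0.358 defects/KLOC


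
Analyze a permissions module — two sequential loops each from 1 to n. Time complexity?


Reasoning: sequential dominates: O(n) + O(n) = O(n)
Complexity: O(n)

O(n)


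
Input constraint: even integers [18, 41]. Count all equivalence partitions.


Constraint: even integers in [18, 41]
Class 1: x < 18 — out-of-range invalid
Class 2: x in [18,41] but odd — wrong type invalid
Class 3: x in [18,41] and even — valid
Class 4: x > 41 — out-of-range invalid
Total equivalence classes: 4

4 equivalence classes


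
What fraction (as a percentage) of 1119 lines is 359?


Coverage = covered / total * 100
Coverage = 359 / 1119 * 100
Coverage = 32.08%

32.08%


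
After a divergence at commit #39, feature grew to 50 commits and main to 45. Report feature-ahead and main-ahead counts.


Common ancestor: commit #39
feature commits after divergence: 50 - 39 = 11
main commits after divergence: 45 - 39 = 6
feature is 11 commits ahead of main
main is 6 commits ahead of feature

feature ahead: 11, main ahead: 6


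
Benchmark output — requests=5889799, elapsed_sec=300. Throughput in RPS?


Formula: throughput = requests / seconds
throughput = 5889799 / 300
throughput = 19632.66 requests/second

19632.66 requests/second


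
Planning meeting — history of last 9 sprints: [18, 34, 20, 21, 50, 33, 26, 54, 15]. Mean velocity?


Formula: Avg velocity = Total points / Number of sprints
Points: [18, 34, 20, 21, 50, 33, 26, 54, 15]
Sum = 18 + 34 + 20 + 21 + 50 + 33 + 26 + 54 + 15 = 271
Avg velocity = 271 / 9 = 30.11 points/sprint

30.11 points/sprint


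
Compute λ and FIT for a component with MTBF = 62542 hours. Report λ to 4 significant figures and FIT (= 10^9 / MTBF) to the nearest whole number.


Formula: λ = 1 / MTBF; FIT = λ × 1e9 = 1e9 / MTBF
λ = 1 / 62542 ≈ 1.599e-05 failures/hour
FIT = 1e9 / 62542 ≈ 15989 failures per 1e9 hours (nearest whole number)

λ = 1.599e-05 /h, FIT = 15989


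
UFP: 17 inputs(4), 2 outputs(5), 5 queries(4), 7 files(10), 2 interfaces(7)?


UFP = EI*4 + EO*5 + EQ*4 + ILF*10 + EIF*7
UFP = 17*4 + 2*5 + 5*4 + 7*10 + 2*7
UFP = 68 + 10 + 20 + 70 + 14
UFP = 182

182


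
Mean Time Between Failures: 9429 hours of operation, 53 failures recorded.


Formula: MTBF = Total operating time / Number of failures
MTBF = 9429 / 53
MTBF = 177.91 hours

177.91 hours


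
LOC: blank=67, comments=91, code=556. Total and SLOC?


Total LOC = blank + comment + code
Total LOC = 67 + 91 + 556 = 714
SLOC (source only) = code = 556

Total LOC: 714, SLOC: 556


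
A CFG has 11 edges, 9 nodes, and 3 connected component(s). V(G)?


Formula: V(G) = E - N + 2P
V(G) = 11 - 9 + 2*3
V(G) = 2 + 6
V(G) = 8

8


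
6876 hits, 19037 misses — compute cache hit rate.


Formula: hit rate = hits / (hits + misses) * 100
hit rate = 6876 / (6876 + 19037) * 100
hit rate = 6876 / 25913 * 100
hit rate = 26.53%

26.53%


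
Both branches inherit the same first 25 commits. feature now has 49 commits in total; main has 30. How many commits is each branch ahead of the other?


Common ancestor: commit #25
feature commits after divergence: 49 - 25 = 24
main commits after divergence: 30 - 25 = 5
feature is 24 commits ahead of main
main is 5 commits ahead of feature

feature ahead: 24, main ahead: 5


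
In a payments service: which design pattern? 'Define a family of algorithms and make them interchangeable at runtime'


This matches the Strategy pattern

Strategy


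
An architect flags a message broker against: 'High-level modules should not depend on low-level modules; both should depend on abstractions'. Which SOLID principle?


This describes the Dependency Inversion Principle (DIP)

Dependency Inversion Principle (DIP)


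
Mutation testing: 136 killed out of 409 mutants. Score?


Mutation score = killed / total * 100
Mutation score = 136 / 409 * 100
Mutation score = 33.25%

33.25%


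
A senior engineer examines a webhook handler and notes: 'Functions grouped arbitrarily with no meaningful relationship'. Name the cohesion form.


Reasoning: Worst: random grouping
Type: Coincidental cohesion

Coincidental cohesion


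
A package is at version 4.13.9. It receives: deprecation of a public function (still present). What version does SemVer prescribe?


Current: 4.13.9
Change category: 'deprecation of a public function (still present)' → minor bump
SemVer rule: minor bump → increment MINOR, reset PATCH to 0 (MAJOR unchanged)
New: 4.14.0

4.14.0


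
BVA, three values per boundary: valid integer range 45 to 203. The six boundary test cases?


Range: [45, 203]
Boundaries: just below min, min, min+1, max-1, max, just above max
Values: [44, 45, 46, 202, 203, 204]

[44, 45, 46, 202, 203, 204]


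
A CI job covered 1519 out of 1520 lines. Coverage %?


Coverage = covered / total * 100
Coverage = 1519 / 1520 * 100
Coverage = 99.93%

99.93%


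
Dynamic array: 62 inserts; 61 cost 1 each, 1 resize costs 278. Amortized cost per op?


Formula: Amortized cost = Total cost / Operations
Total cost = (61 * 1) + (1 * 278)
Total cost = 61 + 278 = 339
Amortized = 339 / 62 = 5.4677

5.4677


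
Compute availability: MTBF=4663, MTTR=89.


Availability = MTBF / (MTBF + MTTR)
Availability = 4663 / (4663 + 89)
Availability = 4663 / 4752
Availability = 98.1271%

98.1271%


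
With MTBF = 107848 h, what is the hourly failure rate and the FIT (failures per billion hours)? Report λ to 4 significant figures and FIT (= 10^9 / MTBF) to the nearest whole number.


Formula: λ = 1 / MTBF; FIT = λ × 1e9 = 1e9 / MTBF
λ = 1 / 107848 ≈ 9.272e-06 failures/hour
FIT = 1e9 / 107848 ≈ 9272 failures per 1e9 hours (nearest whole number)

λ = 9.272e-06 /h, FIT = 9272


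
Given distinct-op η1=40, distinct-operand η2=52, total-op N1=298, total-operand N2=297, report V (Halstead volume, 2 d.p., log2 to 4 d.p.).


Formula: V = N * log2(η), where N = N1 + N2 and η = η1 + η2
η = 40 + 52 = 92
N = 298 + 297 = 595
log2(92) ≈ 6.5236
V = 595 * 6.5236 = 3881.54

3881.54


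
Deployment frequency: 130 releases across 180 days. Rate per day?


Formula: deployments per day = releases / days
= 130 / 180
= 0.722 deploys/day
(equivalently, 5.06 deploys/week)

0.722 deploys/day


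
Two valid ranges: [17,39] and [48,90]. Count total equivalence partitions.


Valid ranges: [17,39] and [48,90]
Class 1: x < 17 — invalid
Class 2: 17 ≤ x ≤ 39 — valid
Class 3: 39 < x < 48 — invalid (gap between ranges)
Class 4: 48 ≤ x ≤ 90 — valid
Class 5: x > 90 — invalid
Total equivalence classes: 5

5 equivalence classes


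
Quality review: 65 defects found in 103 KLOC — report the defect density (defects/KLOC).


Defect density = defects / KLOC
Defect density = 65 / 103
Defect density = 0.631 defects/KLOC

0.631 defects/KLOC


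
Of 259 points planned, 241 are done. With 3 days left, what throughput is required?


Formula: Required rate = Remaining points / Days left
Remaining = 259 - 241 = 18 points
Required rate = 18 / 3 = 6.0 points/day

6.0 points/day


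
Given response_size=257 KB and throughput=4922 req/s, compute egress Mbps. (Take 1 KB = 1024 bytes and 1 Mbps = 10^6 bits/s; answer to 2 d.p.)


Formula: Mbps = payload_bytes * RPS * 8 / 1e6
Payload per request = 257 KB = 257 * 1024 = 263168 bytes
Total bytes/sec = 263168 * 4922 = 1295312896
Total bits/sec = 1295312896 * 8 = 10362503168
Mbps = 10362503168 / 1e6 = 10362.5

10362.5 Mbps


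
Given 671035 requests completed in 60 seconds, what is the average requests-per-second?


Formula: throughput = requests / seconds
throughput = 671035 / 60
throughput = 11183.92 requests/second

11183.92 requests/second


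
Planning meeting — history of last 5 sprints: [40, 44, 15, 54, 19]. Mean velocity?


Formula: Avg velocity = Total points / Number of sprints
Points: [40, 44, 15, 54, 19]
Sum = 40 + 44 + 15 + 54 + 19 = 172
Avg velocity = 172 / 5 = 34.4 points/sprint

34.4 points/sprint


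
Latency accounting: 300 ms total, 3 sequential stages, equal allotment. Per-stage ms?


Formula: per_stage = total_budget / stages
per_stage = 300 / 3
per_stage = 100.0 ms

100.0 ms


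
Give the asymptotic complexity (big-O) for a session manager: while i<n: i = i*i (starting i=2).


Reasoning: squaring drives double-exponential growth; iterations ~ log log n
Complexity: O(log log n)

O(log log n)


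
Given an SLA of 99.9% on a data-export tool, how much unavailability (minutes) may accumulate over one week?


Formula: allowed downtime = period * (100 - SLA) / 100
Period (week) = 10080 minutes
Unavailability fraction = (100 - 99.9) / 100
Allowed downtime = 10080 * (100 - 99.9) / 100
Allowed downtime = 10.08 minutes

10.08 minutes


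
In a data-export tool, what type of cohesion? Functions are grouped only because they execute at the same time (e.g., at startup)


Reasoning: Related by timing only
Type: Temporal cohesion

Temporal cohesion


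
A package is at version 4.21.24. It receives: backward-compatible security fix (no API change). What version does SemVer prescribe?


Current: 4.21.24
Change category: 'backward-compatible security fix (no API change)' → patch bump
SemVer rule: patch bump → increment PATCH (MAJOR and MINOR unchanged)
New: 4.21.25

4.21.25


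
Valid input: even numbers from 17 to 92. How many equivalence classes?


Constraint: even integers in [17, 92]
Class 1: x < 17 — out-of-range invalid
Class 2: x in [17,92] but odd — wrong type invalid
Class 3: x in [17,92] and even — valid
Class 4: x > 92 — out-of-range invalid
Total equivalence classes: 4

4 equivalence classes


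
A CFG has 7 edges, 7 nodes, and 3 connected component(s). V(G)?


Formula: V(G) = E - N + 2P
V(G) = 7 - 7 + 2*3
V(G) = 0 + 6
V(G) = 6

6


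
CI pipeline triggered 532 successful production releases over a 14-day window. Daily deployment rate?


Formula: deployments per day = releases / days
= 532 / 14
= 38.0 deploys/day
(equivalently, 266.0 deploys/week)

38.0 deploys/day


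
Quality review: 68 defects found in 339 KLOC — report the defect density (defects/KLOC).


Defect density = defects / KLOC
Defect density = 68 / 339
Defect density = 0.201 defects/KLOC

0.201 defects/KLOC


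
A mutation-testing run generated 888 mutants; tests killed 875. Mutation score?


Mutation score = killed / total * 100
Mutation score = 875 / 888 * 100
Mutation score = 98.54%

98.54%


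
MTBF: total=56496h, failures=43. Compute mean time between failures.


Formula: MTBF = Total operating time / Number of failures
MTBF = 56496 / 43
MTBF = 1313.86 hours

1313.86 hours


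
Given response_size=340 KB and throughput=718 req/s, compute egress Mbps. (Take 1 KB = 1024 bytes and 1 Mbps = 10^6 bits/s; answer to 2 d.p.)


Formula: Mbps = payload_bytes * RPS * 8 / 1e6
Payload per request = 340 KB = 340 * 1024 = 348160 bytes
Total bytes/sec = 348160 * 718 = 249978880
Total bits/sec = 249978880 * 8 = 1999831040
Mbps = 1999831040 / 1e6 = 1999.83

1999.83 Mbps


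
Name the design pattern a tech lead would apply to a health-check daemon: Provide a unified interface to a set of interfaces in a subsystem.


This matches the Facade pattern

Facade


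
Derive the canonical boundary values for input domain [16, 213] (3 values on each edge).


Range: [16, 213]
Boundaries: just below min, min, min+1, max-1, max, just above max
Values: [15, 16, 17, 212, 213, 214]

[15, 16, 17, 212, 213, 214]


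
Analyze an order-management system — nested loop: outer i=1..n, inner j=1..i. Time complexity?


Reasoning: triangle: n(n+1)/2 ~ n^2/2
Complexity: O(n^2)

O(n^2)


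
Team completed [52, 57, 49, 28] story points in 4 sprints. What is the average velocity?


Formula: Avg velocity = Total points / Number of sprints
Points: [52, 57, 49, 28]
Sum = 52 + 57 + 49 + 28 = 186
Avg velocity = 186 / 4 = 46.5 points/sprint

46.5 points/sprint


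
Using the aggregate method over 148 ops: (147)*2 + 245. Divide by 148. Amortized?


Formula: Amortized cost = Total cost / Operations
Total cost = (147 * 2) + (1 * 245)
Total cost = 294 + 245 = 539
Amortized = 539 / 148 = 3.6419

3.6419


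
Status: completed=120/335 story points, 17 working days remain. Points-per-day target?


Formula: Required rate = Remaining points / Days left
Remaining = 335 - 120 = 215 points
Required rate = 215 / 17 = 12.65 points/day

12.65 points/day


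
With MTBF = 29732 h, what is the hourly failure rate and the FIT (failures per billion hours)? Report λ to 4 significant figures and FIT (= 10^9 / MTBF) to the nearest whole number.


Formula: λ = 1 / MTBF; FIT = λ × 1e9 = 1e9 / MTBF
λ = 1 / 29732 ≈ 3.363e-05 failures/hour
FIT = 1e9 / 29732 ≈ 33634 failures per 1e9 hours (nearest whole number)

λ = 3.363e-05 /h, FIT = 33634


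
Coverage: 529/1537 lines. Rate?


Coverage = covered / total * 100
Coverage = 529 / 1537 * 100
Coverage = 34.42%

34.42%


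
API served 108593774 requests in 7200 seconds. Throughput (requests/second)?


Formula: throughput = requests / seconds
throughput = 108593774 / 7200
throughput = 15082.47 requests/second

15082.47 requests/second


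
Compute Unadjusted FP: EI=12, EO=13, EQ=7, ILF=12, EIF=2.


UFP = EI*4 + EO*5 + EQ*4 + ILF*10 + EIF*7
UFP = 12*4 + 13*5 + 7*4 + 12*10 + 2*7
UFP = 48 + 65 + 28 + 120 + 14
UFP = 275

275


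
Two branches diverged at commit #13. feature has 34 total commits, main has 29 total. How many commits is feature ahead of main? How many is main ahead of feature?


Common ancestor: commit #13
feature commits after divergence: 34 - 13 = 21
main commits after divergence: 29 - 13 = 16
feature is 21 commits ahead of main
main is 16 commits ahead of feature

feature ahead: 21, main ahead: 16
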